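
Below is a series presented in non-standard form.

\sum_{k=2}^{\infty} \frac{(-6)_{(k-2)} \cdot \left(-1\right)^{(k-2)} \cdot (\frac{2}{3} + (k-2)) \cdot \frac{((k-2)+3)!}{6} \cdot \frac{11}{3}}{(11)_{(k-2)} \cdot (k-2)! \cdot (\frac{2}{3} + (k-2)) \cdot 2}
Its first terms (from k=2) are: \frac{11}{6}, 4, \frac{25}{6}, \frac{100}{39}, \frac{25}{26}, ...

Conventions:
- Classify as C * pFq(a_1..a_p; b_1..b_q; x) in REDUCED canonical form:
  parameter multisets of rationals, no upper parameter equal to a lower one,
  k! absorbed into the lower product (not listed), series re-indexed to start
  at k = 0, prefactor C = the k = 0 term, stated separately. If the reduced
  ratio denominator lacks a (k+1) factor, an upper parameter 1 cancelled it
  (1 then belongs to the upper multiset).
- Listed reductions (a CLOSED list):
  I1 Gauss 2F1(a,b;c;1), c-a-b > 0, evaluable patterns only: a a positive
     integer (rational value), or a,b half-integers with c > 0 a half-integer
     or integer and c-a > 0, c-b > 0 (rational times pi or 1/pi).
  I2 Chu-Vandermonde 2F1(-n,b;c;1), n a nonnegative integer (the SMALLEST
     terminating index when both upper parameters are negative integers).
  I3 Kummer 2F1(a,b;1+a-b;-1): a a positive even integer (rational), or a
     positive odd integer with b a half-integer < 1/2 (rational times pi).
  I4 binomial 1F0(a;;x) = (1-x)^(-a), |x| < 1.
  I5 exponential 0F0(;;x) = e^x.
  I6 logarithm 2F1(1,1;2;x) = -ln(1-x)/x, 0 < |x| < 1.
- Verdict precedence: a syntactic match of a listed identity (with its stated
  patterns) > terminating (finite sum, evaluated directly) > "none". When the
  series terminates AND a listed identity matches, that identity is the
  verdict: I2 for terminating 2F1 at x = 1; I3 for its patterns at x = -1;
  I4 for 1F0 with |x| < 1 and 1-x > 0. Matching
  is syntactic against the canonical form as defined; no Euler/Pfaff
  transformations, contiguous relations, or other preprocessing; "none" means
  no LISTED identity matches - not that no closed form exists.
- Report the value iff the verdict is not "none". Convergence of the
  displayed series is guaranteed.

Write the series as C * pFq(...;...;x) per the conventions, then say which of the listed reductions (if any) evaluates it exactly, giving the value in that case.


With C = \frac{11}{6}: the canonical form is 2F1(-6, 4; 11; -1). Verdict: Kummer's theorem (I3) applies (x = -1; c = 11 equals 1+a-b for upper {-6, 4}: listed pattern). Its exact value is \frac{55}{4}.

First insight: with t_0 = \frac{11}{6}, the constant factors (C = 11/6) combine into one prefactor.
Adjacent-term ratio: r(k) = -1 * (k-6) (k+4) / [(k+11) (k+1)] - rational; roots negated = parameters, x = -1, C = \frac{11}{6}.


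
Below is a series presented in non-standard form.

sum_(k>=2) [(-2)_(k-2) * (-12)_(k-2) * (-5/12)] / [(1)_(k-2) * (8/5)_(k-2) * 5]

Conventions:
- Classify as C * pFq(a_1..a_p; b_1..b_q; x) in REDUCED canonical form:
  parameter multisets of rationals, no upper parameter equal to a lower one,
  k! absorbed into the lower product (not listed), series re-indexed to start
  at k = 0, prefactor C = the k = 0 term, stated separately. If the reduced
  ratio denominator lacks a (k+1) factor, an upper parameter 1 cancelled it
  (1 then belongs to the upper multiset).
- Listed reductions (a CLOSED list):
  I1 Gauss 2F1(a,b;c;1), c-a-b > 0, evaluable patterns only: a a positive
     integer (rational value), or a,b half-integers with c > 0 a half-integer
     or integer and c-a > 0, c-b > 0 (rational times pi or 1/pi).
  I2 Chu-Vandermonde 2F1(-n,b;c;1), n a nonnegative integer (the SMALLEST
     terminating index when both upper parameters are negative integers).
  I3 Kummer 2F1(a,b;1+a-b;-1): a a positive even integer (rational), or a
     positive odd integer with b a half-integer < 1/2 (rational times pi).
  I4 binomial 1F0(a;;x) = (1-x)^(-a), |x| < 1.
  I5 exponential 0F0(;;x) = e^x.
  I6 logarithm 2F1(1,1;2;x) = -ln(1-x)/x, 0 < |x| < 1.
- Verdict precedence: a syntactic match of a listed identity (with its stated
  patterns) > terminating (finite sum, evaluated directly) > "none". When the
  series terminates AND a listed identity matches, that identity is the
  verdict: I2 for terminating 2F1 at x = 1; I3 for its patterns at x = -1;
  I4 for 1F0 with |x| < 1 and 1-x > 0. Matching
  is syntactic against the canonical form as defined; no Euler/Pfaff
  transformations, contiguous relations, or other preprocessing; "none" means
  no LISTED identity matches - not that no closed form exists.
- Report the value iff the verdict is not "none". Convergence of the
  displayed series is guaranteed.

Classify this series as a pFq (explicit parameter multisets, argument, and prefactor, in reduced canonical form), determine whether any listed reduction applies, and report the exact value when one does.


This is -1/12 * 2F1(-12, -2; 8/5; 1) in reduced canonical form. Verdict: this is Vandermonde's identity (I2) (terminating 2F1 at x = 1 with n = 2, b = -12, c = 8/5). Sum: -1241/312.

The tell: t_0 = -1/12 here, and the constant factors (C = -1/12, x = 1) combine into one prefactor.
Adjacent-term ratio: r(k) = 1 * (k-12) (k-2) / [(k+8/5) (k+1)] - poly over poly, x = 1 from leading terms; C = -1/12 at k = 0.


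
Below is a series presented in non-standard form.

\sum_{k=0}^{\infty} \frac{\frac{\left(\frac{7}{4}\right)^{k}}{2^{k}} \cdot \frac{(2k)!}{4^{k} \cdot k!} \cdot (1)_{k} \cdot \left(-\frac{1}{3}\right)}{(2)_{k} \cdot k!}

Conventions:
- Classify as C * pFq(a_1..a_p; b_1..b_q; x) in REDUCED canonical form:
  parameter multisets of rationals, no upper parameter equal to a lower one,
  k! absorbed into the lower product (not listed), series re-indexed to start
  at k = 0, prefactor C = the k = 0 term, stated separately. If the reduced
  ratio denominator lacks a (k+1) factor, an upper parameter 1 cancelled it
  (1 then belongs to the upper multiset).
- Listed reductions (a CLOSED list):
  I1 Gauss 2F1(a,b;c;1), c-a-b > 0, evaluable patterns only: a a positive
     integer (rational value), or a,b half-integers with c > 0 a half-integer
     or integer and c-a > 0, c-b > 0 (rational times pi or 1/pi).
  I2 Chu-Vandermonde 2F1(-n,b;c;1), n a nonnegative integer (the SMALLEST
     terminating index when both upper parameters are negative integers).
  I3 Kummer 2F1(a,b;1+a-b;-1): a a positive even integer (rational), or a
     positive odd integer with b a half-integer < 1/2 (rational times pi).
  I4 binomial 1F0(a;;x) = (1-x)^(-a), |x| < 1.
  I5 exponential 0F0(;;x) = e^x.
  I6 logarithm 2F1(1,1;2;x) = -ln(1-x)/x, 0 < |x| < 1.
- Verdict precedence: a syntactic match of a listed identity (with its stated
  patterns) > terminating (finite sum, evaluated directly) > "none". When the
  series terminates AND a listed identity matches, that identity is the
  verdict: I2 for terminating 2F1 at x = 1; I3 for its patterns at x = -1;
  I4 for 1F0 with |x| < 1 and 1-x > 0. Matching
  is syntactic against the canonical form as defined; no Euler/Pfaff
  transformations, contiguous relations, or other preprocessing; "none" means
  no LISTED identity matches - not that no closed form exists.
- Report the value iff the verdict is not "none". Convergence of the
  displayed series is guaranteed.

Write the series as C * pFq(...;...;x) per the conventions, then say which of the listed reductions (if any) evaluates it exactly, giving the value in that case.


Key observation: t_0 = -\frac{1}{3} here, and the (2k)!/(4^k k!) block (C = -1/3, x = 7/8) is the Pochhammer (1/2)_k.
Step ratio: r(k) = \frac{7}{8} * (k+\frac{1}{2}) (k+1) / [(k+2) (k+1)] ; factor over Q: parameters, x = \frac{7}{8}, and C = -\frac{1}{3}.

This is -\frac{1}{3} * 2F1(\frac{1}{2}, 1; 2; \frac{7}{8}) in reduced canonical form. Verdict: none - this 2F1 at x = \frac{7}{8} matches no listed pattern, and upper {\frac{1}{2}, 1} holds no stopper.


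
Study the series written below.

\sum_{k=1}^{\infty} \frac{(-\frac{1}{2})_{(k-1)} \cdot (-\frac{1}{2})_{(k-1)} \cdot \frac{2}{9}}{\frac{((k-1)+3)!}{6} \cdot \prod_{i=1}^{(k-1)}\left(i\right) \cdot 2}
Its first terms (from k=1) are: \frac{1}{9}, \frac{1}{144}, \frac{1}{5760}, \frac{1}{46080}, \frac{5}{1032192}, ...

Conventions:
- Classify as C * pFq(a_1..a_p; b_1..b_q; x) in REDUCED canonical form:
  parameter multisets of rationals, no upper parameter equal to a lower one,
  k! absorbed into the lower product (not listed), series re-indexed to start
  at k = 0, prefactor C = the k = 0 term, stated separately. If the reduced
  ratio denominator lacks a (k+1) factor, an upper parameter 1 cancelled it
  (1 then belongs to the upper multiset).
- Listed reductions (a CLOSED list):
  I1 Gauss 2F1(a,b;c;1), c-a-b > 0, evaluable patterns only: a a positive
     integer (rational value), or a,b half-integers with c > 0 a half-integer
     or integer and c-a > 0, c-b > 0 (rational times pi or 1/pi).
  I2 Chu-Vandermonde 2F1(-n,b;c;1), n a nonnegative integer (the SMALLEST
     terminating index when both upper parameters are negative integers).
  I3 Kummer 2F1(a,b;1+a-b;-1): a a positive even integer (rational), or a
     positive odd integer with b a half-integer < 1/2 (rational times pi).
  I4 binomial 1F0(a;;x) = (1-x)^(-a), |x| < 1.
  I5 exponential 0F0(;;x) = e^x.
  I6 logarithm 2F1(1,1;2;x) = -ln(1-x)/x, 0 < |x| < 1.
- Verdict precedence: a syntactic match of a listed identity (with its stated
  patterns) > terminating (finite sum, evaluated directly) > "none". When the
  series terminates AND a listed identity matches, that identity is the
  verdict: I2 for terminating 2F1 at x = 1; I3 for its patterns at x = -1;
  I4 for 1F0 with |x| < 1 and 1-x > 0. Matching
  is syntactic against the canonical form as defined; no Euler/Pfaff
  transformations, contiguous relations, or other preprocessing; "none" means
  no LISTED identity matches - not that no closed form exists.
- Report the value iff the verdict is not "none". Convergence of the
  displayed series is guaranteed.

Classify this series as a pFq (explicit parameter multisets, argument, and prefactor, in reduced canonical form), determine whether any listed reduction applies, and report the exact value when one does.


At argument 1: a 2F1 with upper {-\frac{1}{2}, -\frac{1}{2}}, lower {4}, scaled by C = \frac{1}{9}. Verdict: Gauss's theorem I1 (half-integer case) applies (x = 1; upper {-\frac{1}{2}, -\frac{1}{2}} half-integers, c = 4 in the evaluable pattern). Its exact value is \frac{4096}{11025} / \pi.

Structural cue: x = 1 and the product of the first k integers (prefactor 1/9) is k!.
Term ratio: r(k) = 1 * (k-\frac{1}{2}) (k-\frac{1}{2}) / [(k+4) (k+1)] - rational; roots negated = parameters, x = 1, C = \frac{1}{9}.


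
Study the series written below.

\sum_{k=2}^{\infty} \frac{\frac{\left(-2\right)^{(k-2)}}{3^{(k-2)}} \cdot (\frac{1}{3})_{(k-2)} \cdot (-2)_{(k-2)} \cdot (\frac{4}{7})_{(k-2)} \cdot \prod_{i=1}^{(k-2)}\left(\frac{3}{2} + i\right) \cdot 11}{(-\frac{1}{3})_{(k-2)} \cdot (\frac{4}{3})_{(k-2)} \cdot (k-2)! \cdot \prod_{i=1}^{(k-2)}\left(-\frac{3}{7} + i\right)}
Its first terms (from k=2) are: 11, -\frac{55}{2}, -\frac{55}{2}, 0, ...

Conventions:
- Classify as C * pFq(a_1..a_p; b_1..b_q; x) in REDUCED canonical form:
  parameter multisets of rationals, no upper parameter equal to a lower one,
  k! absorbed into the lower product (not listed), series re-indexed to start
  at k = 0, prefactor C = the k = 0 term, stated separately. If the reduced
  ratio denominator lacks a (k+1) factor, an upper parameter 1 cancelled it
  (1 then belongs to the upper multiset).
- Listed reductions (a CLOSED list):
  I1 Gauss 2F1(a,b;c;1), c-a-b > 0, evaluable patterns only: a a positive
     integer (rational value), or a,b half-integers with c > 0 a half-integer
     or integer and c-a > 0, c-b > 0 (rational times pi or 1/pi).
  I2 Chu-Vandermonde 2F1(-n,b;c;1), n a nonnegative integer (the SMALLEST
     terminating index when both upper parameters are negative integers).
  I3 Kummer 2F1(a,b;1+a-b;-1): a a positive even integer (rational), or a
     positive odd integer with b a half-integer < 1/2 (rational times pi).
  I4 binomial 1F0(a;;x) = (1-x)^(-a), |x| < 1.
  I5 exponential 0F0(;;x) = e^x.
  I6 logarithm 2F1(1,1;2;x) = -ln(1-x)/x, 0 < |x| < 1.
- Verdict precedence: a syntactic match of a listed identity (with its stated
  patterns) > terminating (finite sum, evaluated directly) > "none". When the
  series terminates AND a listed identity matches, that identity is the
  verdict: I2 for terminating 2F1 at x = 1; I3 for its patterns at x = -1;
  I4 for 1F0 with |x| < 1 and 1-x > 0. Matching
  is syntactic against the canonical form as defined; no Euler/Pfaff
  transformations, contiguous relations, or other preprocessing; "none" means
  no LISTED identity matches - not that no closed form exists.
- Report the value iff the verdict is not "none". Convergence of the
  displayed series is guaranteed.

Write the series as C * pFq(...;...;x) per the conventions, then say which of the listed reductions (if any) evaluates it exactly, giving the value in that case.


Prefactor 11, argument -\frac{2}{3}: 3F2 with upper {-2, \frac{1}{3}, \frac{5}{2}} over lower {-\frac{1}{3}, \frac{4}{3}}. Verdict: terminating. (-2)_k vanishes past k = 2, leaving a 3-term sum, computed directly. Its exact value is -44.

First insight: t_0 being 11, the parameter 4/7 appears in both the upper and lower lists and cancels.
Ratio: r(k) = -\frac{2}{3} * (k-2) (k+\frac{1}{3}) (k+\frac{5}{2}) / [(k-\frac{1}{3}) (k+\frac{4}{3}) (k+1)] - rational in k, leading ratio -\frac{2}{3}; with t_0 = 11, classification follows.


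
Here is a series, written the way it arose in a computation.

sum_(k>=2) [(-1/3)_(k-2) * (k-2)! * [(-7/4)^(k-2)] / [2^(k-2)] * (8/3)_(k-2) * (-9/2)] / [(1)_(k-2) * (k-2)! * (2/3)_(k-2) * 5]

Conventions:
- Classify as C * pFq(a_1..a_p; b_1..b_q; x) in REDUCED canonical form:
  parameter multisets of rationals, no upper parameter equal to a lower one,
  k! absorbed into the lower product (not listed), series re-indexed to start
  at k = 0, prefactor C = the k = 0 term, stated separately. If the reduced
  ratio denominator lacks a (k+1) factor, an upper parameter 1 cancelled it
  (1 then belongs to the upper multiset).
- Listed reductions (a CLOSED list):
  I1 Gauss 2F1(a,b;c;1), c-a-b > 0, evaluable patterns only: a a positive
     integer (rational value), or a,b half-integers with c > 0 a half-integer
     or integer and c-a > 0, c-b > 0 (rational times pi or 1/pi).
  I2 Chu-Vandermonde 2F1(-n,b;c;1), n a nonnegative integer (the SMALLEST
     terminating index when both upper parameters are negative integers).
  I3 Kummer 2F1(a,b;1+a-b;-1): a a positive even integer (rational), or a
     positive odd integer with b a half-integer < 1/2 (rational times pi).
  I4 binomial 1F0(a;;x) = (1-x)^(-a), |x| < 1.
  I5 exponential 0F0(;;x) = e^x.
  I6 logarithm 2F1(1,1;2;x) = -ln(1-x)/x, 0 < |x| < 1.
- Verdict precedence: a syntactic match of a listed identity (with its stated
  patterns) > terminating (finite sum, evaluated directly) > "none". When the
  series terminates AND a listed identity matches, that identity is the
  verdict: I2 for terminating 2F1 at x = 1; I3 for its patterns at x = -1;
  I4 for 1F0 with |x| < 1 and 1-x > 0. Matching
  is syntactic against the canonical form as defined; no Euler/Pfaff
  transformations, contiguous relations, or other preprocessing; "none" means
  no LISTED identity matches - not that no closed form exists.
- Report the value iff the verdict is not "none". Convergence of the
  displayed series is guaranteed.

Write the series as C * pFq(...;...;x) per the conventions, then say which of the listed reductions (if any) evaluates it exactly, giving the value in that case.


The series (x = -7/8) is 2F1: upper {-1/3, 8/3}, lower {2/3}, prefactor -9/10. Verdict: none. No listed pattern accepts 2F1(-1/3, 8/3; 2/3; -7/8).

Key step: t_0 being -9/10, the parameter 1 appears in both the upper and lower lists and cancels.
Step ratio: r(k) = (-7/8) * (k-1/3) (k+8/3) / [(k+2/3) (k+1)] - rational; roots negated = parameters, x = (-7/8), C = -9/10.


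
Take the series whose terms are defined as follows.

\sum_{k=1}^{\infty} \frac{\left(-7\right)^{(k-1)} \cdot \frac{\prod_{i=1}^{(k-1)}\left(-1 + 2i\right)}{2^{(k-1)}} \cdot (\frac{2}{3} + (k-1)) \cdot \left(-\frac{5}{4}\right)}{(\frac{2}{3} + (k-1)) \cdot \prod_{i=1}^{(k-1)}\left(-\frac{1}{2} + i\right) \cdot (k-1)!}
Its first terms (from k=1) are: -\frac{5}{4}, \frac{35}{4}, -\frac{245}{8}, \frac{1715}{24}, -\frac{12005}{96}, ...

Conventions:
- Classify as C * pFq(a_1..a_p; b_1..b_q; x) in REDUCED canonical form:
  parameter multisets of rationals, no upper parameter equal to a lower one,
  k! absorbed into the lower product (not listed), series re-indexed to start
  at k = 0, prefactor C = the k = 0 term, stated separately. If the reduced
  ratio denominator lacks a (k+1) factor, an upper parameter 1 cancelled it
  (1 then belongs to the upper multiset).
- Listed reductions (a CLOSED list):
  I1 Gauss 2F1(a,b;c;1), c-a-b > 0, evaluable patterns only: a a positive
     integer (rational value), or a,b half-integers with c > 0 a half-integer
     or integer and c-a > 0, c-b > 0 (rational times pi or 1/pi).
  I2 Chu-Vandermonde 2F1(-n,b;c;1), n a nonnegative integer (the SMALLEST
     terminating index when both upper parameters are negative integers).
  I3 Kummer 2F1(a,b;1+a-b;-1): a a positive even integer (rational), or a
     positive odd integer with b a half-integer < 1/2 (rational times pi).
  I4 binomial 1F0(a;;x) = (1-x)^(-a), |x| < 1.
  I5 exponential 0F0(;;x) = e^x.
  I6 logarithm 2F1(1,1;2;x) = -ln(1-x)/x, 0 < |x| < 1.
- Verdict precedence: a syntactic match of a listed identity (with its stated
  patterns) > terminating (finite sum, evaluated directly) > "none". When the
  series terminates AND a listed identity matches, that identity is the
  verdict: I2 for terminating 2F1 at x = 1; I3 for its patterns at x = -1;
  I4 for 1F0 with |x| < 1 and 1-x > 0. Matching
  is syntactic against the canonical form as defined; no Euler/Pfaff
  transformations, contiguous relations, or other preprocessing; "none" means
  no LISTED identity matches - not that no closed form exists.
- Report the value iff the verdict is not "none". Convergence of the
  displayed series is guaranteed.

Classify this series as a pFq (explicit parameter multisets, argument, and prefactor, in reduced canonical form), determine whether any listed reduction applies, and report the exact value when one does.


The series (x = -7) is 0F0: upper {-}, lower {-}, prefactor -\frac{5}{4}. Verdict: exponential (I5) matches (the 0F0 exponential series at x = -7). Value: \left(-\frac{5}{4}\right) \cdot e^{-7}.

First insight: t_0 being -\frac{5}{4}, striking the common factor k + 2/3 reduces the term (prefactor -5/4).
Adjacent-term ratio: r(k) = -7 * 1 / [(k+1)] - rational in k. x = -7; t_0 = -\frac{5}{4}; negate the roots.


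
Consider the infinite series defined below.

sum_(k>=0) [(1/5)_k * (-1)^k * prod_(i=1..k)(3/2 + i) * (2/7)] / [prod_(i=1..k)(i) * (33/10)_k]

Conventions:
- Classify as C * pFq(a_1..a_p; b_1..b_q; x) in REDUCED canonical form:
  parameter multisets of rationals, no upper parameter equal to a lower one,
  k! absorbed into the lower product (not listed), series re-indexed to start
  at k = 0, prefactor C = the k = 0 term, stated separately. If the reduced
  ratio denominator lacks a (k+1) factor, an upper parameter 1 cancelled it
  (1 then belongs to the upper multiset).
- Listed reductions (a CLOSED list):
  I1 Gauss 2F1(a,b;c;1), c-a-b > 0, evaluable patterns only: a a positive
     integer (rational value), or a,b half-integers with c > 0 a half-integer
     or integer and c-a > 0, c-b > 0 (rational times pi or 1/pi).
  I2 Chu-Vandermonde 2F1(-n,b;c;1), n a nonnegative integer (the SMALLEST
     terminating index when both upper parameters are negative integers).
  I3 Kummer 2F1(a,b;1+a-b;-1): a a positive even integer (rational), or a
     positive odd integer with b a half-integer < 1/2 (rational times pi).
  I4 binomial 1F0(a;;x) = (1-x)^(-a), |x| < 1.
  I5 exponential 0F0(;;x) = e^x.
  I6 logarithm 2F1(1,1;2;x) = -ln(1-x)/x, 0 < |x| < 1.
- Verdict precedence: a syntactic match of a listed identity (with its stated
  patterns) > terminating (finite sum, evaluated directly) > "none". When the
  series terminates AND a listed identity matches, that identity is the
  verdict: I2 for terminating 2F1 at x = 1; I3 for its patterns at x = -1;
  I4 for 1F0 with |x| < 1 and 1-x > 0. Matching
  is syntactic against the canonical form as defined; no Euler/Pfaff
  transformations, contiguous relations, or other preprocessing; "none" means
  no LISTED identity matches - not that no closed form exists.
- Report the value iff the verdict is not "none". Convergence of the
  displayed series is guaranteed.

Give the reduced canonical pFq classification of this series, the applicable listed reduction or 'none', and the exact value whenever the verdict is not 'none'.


Structural cue: t_0 being 2/7, the product of the first k integers (C = 2/7) is k!.
Term ratio: r(k) = (-1) * (k+1/5) (k+5/2) / [(k+33/10) (k+1)] ; factor over Q: parameters, x = (-1), and C = 2/7.

At argument -1: a 2F1 with upper {1/5, 5/2}, lower {33/10}, scaled by C = 2/7. Verdict: none - at argument -1 the multisets {1/5, 5/2} ; {33/10} match no listed identity.


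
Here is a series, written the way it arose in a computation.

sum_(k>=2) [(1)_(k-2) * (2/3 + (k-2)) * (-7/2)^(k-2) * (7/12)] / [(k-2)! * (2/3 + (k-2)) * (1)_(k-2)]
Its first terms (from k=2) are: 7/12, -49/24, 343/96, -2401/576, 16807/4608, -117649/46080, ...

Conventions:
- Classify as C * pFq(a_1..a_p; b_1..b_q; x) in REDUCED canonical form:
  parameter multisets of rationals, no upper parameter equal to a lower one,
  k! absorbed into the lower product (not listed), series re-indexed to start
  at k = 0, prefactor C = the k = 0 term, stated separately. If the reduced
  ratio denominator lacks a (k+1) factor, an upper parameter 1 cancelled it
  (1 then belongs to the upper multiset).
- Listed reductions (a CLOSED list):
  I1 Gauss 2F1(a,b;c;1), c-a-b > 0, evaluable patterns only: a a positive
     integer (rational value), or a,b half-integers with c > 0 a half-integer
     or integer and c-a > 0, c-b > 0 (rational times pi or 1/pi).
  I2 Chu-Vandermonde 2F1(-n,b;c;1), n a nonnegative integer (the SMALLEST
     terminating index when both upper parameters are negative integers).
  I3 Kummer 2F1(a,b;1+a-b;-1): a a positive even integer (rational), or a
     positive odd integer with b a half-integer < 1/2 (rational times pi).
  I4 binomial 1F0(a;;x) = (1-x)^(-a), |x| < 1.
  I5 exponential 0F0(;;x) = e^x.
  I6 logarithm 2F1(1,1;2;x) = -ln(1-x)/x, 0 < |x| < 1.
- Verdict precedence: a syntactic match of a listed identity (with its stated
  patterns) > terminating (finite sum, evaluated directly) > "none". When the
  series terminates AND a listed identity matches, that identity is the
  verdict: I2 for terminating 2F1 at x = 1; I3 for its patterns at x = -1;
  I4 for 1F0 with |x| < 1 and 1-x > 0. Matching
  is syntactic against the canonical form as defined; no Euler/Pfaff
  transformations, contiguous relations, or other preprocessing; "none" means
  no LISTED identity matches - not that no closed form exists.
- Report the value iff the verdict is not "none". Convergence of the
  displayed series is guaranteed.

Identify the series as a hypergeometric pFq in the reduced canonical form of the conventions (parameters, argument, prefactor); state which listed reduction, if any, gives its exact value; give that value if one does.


Key step: with t_0 = 7/12, (1)_k (C = 7/12, x = -7/2) is k! itself.
Ratio: r(k) = (-7/2) * 1 / [(k+1)] - rational in k. x = (-7/2); t_0 = 7/12; negate the roots.

The series (x = -7/2) is 0F0: upper {-}, lower {-}, prefactor 7/12. Verdict: exponential (I5) matches (the 0F0 exponential series at x = -7/2). Its exact value is (7/12) * e^(-7/2).


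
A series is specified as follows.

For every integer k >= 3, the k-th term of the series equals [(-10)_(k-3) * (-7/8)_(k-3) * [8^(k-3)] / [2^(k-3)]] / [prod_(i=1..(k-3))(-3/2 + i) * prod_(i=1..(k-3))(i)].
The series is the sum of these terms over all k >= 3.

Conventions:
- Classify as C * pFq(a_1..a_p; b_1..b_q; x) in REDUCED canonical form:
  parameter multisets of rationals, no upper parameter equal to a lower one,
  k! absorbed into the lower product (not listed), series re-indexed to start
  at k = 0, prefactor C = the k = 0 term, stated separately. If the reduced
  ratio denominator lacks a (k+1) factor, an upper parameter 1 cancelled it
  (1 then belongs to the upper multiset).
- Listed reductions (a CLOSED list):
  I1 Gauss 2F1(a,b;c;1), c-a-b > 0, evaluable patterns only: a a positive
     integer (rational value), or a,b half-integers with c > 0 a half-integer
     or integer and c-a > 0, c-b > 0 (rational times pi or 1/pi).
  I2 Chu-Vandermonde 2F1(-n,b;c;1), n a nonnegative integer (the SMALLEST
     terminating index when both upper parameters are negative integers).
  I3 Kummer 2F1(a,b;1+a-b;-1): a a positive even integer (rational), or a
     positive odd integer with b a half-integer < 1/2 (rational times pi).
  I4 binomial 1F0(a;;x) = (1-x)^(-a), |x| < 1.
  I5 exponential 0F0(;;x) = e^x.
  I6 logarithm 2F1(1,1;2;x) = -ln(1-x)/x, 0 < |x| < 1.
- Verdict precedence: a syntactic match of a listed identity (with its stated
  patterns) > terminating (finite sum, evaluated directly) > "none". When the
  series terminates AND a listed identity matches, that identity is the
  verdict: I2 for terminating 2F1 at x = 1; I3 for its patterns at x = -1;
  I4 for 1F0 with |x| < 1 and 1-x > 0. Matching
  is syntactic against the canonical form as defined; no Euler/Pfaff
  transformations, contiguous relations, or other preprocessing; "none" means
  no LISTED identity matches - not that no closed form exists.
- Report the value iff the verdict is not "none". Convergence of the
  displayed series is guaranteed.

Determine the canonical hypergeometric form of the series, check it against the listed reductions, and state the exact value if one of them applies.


Canonical form: C = 1 times 2F1 with upper {-10, -7/8}, lower {-1/2}, x = 4. Verdict: terminating (-10 upstairs). 11 nonzero terms in all; added directly. Its exact value is 122400/13.

Key step: t_0 = 1 here, and the lower running product (C = 1, x = 4) is a rising factorial.
Term ratio: r(k) = 4 * (k-10) (k-7/8) / [(k-1/2) (k+1)] - rational in k, leading ratio 4; with t_0 = 1, classification follows.


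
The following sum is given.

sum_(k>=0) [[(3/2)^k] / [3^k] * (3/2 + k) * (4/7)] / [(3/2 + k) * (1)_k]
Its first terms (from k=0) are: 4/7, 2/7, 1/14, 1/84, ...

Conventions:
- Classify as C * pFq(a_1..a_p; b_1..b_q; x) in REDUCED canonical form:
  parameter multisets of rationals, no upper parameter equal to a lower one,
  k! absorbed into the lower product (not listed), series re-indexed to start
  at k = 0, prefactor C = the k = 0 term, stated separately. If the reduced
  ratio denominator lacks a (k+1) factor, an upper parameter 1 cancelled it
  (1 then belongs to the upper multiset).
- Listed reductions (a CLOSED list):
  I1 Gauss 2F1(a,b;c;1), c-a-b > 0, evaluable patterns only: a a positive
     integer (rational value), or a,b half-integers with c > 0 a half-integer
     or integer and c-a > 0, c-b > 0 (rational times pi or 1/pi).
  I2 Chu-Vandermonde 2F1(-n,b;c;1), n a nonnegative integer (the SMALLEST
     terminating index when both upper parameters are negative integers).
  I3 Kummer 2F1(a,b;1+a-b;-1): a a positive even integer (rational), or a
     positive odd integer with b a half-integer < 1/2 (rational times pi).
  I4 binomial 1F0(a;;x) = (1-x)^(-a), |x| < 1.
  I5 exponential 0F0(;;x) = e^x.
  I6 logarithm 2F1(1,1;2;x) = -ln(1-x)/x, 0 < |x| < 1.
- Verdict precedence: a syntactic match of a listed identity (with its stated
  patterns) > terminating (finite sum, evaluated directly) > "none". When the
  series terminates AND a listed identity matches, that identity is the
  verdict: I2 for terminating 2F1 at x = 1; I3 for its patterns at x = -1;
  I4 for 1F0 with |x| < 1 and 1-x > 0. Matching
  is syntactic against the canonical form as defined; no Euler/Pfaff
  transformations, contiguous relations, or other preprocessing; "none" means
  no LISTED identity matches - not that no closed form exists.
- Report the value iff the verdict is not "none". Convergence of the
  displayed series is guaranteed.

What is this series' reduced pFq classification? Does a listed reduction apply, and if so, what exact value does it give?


x = 1/2 here; the reduced form reads 0F0, upper {-}, lower {-}, C = 4/7. Verdict (x = 1/2): the I5 exponential reduction applies (the 0F0 exponential series at x = 1/2). Exact value: (4/7) * e^(1/2).

Key step: t_0 being 4/7, striking the common factor k + 3/2 reduces the term (C = 4/7, x = 1/2).
Adjacent-term ratio: r(k) = (1/2) * 1 / [(k+1)] - rational; roots negated = parameters, x = (1/2), C = 4/7.


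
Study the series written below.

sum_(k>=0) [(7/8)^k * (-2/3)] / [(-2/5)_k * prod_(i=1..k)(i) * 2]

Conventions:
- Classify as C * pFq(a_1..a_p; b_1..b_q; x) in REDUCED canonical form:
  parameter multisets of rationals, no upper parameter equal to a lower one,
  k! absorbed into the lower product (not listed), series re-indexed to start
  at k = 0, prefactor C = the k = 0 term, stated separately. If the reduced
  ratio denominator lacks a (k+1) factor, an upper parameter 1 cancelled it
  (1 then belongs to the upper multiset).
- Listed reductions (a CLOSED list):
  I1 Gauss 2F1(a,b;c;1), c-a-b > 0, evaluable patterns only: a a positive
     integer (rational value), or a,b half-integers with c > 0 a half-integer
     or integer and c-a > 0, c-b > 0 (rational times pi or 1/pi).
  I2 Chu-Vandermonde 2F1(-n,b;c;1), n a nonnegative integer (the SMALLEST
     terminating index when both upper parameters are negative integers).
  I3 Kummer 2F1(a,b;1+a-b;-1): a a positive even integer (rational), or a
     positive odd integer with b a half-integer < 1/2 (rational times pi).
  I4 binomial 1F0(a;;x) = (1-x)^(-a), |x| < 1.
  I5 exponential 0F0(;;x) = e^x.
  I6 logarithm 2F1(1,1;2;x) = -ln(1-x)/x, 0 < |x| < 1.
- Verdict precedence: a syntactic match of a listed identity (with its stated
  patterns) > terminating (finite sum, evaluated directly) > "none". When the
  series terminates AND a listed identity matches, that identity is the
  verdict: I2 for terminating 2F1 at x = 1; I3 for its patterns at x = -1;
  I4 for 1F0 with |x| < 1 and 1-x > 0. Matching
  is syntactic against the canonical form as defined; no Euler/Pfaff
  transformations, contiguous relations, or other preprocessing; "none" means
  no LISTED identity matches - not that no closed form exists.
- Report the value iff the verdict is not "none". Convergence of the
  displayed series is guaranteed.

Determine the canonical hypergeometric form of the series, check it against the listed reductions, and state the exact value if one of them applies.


With C = -1/3: the canonical form is 0F1(-; -2/5; 7/8). Verdict: none - at argument 7/8 the multisets {-} ; {-2/5} match no listed identity.

First insight: from the first term -1/3: the constant factors (C = -1/3, x = 7/8) combine into one prefactor.
Ratio: r(k) = (7/8) * 1 / [(k-2/5) (k+1)] - rational in k. x = (7/8); t_0 = -1/3; negate the roots.


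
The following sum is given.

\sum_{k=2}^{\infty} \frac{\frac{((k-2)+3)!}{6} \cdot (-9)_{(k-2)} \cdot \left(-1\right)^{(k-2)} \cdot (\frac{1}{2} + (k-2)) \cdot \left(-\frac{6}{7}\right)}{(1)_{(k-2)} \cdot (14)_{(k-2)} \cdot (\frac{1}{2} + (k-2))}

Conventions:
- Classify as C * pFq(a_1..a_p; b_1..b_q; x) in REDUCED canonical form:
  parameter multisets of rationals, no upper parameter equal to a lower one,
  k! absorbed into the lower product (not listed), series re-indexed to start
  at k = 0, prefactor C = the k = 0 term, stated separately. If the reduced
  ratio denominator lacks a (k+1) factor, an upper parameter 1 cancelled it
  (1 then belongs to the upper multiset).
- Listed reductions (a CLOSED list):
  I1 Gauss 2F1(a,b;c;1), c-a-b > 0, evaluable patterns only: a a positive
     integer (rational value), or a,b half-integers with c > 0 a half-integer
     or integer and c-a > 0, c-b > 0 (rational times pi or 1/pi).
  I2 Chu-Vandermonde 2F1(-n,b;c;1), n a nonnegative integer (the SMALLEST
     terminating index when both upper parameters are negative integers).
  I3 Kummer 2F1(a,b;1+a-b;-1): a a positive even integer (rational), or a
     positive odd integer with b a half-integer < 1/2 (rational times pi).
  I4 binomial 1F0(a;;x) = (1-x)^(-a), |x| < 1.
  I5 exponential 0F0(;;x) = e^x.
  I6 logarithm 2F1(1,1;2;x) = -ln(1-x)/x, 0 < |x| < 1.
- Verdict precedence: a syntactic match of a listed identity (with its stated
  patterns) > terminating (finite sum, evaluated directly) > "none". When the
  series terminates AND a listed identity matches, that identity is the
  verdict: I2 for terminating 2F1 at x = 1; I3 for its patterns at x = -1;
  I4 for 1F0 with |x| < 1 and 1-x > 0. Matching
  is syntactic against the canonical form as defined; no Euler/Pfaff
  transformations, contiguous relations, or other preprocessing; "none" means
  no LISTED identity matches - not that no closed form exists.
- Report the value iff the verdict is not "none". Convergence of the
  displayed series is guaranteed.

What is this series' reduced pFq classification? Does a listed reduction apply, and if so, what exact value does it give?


The series (x = -1) is 2F1: upper {-9, 4}, lower {14}, prefactor -\frac{6}{7}. Verdict: the Kummer evaluation I3 fires (x = -1; c = 14 equals 1+a-b for upper {-9, 4}: listed pattern). Exact value: -\frac{78}{7}.

First insight: t_0 being -\frac{6}{7}, the factor k + 1/2 cancels (top and bottom), leaving C = -6/7.
Consecutive-term ratio: r(k) = -1 * (k-9) (k+4) / [(k+14) (k+1)] - rational in k, leading ratio -1; with t_0 = -\frac{6}{7}, classification follows.


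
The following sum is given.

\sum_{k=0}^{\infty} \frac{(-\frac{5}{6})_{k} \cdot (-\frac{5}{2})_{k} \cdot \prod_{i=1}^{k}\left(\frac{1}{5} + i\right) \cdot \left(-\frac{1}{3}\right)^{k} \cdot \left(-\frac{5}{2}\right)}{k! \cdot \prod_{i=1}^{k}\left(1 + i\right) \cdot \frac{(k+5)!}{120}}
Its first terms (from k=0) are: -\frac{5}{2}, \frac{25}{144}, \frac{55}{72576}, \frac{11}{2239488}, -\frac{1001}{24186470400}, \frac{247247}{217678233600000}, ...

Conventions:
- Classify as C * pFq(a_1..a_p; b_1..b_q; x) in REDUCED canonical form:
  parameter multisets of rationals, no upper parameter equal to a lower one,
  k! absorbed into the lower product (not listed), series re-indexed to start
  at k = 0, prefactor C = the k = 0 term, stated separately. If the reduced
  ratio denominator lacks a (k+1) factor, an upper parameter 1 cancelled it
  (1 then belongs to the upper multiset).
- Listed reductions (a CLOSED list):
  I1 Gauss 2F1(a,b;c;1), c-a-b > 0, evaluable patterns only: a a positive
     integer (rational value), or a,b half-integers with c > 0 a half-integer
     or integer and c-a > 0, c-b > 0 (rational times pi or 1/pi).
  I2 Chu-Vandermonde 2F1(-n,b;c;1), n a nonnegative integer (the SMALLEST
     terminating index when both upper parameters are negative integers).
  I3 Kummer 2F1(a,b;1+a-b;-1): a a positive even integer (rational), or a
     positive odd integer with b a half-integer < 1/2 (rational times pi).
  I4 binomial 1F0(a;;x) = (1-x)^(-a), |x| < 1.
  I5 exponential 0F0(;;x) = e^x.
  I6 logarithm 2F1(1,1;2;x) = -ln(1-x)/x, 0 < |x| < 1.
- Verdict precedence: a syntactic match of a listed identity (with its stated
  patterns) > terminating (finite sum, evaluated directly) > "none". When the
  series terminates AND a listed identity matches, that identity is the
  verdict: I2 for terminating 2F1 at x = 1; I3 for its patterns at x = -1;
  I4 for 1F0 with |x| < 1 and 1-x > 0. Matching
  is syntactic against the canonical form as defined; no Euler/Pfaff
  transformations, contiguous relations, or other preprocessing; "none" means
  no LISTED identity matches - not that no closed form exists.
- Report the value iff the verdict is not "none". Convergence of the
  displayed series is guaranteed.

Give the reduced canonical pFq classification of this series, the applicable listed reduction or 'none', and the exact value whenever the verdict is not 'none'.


Reduced: x = -\frac{1}{3}, 3F2, upper = {-\frac{5}{2}, -\frac{5}{6}, \frac{6}{5}}, lower = {2, 6}, C = -\frac{5}{2}. Verdict: none - this 3F2 at x = -\frac{1}{3} matches no listed pattern, and upper {-\frac{5}{2}, -\frac{5}{6}, \frac{6}{5}} holds no stopper.

Structural cue: t_0 = -\frac{5}{2} here, and the running product (C = -5/2) telescopes to a rising factorial.
Consecutive-term ratio: r(k) = -\frac{1}{3} * (k-\frac{5}{2}) (k-\frac{5}{6}) (k+\frac{6}{5}) / [(k+2) (k+6) (k+1)] - rational in k. x = -\frac{1}{3}; t_0 = -\frac{5}{2}; negate the roots.


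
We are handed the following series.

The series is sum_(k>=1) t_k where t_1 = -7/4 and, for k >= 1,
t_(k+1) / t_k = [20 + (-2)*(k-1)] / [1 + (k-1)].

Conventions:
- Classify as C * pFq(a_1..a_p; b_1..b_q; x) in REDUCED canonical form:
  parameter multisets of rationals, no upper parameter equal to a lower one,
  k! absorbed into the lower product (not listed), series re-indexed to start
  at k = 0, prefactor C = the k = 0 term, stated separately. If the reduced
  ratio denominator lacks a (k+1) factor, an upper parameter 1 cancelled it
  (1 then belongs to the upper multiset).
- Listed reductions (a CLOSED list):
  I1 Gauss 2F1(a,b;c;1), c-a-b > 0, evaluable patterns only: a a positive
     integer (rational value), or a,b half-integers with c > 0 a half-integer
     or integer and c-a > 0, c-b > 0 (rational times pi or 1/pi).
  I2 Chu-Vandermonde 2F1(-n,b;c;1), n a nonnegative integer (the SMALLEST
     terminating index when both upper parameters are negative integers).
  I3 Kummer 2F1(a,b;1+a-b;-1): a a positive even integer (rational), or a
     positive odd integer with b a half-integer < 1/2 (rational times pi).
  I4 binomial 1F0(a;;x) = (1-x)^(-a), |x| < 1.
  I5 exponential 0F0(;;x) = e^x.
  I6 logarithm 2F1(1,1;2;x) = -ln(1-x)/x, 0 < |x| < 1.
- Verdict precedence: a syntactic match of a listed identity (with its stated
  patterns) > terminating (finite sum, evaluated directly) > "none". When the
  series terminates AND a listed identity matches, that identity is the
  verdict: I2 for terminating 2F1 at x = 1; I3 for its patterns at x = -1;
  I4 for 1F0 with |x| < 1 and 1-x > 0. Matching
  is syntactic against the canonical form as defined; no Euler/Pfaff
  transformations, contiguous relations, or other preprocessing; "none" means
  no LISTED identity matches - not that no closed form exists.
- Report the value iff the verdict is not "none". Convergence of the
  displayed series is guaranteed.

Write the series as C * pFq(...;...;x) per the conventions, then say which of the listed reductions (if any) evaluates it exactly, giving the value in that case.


Prefactor -7/4, argument -2: 1F0 with upper {-10} over lower {-}. Verdict: terminating - upper -10 stops the sum at k = 10; the 11 terms are added exactly. Value: -413343/4.

Structural cue: with t_0 = -7/4, factor the ratio over Q (C = -7/4): negated roots = parameters.
Consecutive-term ratio: r(k) = (-2) * (k-10) / [(k+1)] - rational in k. x = (-2); t_0 = -7/4; negate the roots.


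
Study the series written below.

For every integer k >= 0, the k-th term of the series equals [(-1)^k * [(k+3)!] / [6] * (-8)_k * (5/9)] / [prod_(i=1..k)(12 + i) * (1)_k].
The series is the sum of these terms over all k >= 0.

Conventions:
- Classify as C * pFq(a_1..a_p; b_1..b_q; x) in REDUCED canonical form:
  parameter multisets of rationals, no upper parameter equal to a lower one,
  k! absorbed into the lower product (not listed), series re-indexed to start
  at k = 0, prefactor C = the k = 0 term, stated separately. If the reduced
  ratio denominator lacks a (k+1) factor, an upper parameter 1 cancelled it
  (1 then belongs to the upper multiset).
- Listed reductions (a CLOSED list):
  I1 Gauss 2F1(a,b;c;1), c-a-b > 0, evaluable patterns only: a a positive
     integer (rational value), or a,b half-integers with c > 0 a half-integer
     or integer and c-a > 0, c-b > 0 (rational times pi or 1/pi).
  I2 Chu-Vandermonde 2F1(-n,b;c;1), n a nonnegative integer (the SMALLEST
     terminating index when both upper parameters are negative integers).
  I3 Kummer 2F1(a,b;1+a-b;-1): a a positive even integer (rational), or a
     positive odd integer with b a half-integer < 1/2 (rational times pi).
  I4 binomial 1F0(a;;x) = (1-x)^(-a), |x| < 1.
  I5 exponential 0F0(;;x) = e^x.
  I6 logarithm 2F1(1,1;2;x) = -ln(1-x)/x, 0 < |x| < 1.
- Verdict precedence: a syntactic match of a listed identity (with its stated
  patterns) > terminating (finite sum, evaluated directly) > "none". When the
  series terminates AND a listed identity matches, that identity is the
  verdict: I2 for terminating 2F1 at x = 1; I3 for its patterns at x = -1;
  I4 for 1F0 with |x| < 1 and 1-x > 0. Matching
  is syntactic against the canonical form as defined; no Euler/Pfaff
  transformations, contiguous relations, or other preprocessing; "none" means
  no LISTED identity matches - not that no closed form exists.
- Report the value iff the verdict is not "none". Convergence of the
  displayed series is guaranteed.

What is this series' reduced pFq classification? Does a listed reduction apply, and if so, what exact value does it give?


Prefactor 5/9, argument -1: 2F1 with upper {-8, 4} over lower {13}. Verdict (x = -1): Kummer (I3) applies (x = -1; c = 13 equals 1+a-b for upper {-8, 4}: listed pattern). Value: 55/9.

Key observation: t_0 = 5/9 here, and the factorial ratio (C = 5/9) (k+a-1)!/(a-1)! is a rising factorial (a)_k.
Consecutive-term ratio: r(k) = (-1) * (k-8) (k+4) / [(k+13) (k+1)] - poly over poly, x = (-1) from leading terms; C = 5/9 at k = 0.
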